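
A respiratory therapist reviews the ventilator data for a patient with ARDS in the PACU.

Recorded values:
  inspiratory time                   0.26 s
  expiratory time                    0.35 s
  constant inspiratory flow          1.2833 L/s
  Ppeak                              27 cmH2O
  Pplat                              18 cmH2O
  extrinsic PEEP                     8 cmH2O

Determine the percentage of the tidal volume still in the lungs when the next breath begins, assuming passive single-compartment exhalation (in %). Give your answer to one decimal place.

22.4

Vt = flow × Ti = 1.2833 L/s × 0.26 s × 1000 mL/L = 333.66 mL.
R = (PIP − Pplat)/V̇ = (27 − 18) / 1.2833 = 9.0/1.2833 = 7.013 cmH2O·s/L.
C = Vt/(Pplat − PEEP) = 333.66 / (18 − 8) = 333.66/10.0 = 33.366 mL/cmH2O.
τ = R × C = 7.013 × 0.03337 L/cmH2O = 0.234 s.
Fraction remaining at end-expiration = e^(−Te/τ) = e^(−0.35/0.234) = 0.2241 → 22.41%.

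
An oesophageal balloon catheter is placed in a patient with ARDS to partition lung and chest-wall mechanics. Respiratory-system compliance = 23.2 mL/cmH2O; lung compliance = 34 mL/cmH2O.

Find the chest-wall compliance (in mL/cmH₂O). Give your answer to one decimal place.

1/Ccw = 1/Crs − 1/CL.
1/Ccw = 1/23.2 − 1/34 = 0.01369.
Ccw = 73.046 mL/cmH2O.

73.0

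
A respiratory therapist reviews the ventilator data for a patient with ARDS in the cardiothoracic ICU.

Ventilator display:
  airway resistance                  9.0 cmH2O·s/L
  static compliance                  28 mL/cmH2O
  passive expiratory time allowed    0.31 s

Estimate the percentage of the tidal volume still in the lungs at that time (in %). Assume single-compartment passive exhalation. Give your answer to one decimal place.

29.2

τ = R × C = 9.0 × 28 mL/cmH2O = 9.0 × 0.028 L/cmH2O = 0.252 s.
Passive exhalation: V(t)/V₀ = e^(−t/τ) = e^(−0.31/0.252) = 0.2922.
Fraction remaining = 0.2922 → 29.22%.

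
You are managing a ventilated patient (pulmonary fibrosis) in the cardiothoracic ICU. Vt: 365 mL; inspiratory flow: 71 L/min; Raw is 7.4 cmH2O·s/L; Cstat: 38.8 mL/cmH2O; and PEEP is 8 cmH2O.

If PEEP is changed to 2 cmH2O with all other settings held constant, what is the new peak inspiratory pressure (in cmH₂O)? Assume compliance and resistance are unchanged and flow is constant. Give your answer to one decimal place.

Flow: 71 L/min ÷ 60 = 1.1833 L/s.
PIP = Vt/C + R·V̇ + PEEP (constant-flow equation of motion).
Only the baseline term changes: ΔPIP = ΔPEEP = 2 − 8 = -6.0 cmH2O.
Original PIP = 365/38.8 + 7.4×1.1833 + 8 = 26.164 cmH2O; new PIP = 26.164 + (-6.0) = 20.164 cmH2O.

20.2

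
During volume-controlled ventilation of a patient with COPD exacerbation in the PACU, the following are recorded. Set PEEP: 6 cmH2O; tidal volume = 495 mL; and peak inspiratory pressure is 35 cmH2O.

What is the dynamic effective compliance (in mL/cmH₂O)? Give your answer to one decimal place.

Dynamic compliance = Vt / (PIP − PEEP) = 495 / (35 − 6) = 495 / 29.0 = 17.069 mL/cmH2O.

17.1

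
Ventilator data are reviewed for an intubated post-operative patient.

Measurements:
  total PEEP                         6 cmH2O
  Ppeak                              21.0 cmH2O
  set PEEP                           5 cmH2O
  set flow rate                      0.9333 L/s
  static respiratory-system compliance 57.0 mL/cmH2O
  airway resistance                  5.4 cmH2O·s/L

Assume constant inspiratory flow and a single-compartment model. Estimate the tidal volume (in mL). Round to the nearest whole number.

Total PEEP = 6 cmH2O (set 5 + intrinsic 1); this is the baseline alveolar pressure.
Equation of motion (constant flow): PIP = Vt/C + R·V̇ + PEEP.
Vt/C = PIP − R·V̇ − PEEP = 21.0 − 5.04 − 6 = 9.96 cmH2O.
Vt = C × 9.96 = 57.0 × 9.96 = 567.72 mL.

568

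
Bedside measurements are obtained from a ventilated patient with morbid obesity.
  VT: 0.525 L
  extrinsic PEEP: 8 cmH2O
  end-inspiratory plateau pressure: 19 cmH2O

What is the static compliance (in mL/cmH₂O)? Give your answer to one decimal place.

47.7

Cstat = Vt / (Pplat − PEEP) = 525 / (19 − 8) = 525 / 11.0 = 47.727 mL/cmH2O.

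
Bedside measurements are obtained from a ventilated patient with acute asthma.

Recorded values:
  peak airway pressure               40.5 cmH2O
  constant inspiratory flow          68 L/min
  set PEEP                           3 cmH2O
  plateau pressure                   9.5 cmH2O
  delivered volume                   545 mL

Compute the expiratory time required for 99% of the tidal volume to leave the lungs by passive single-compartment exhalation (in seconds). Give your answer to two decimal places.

Flow: 68 L/min ÷ 60 = 1.1333 L/s.
R = (PIP − Pplat)/V̇ = (40.5 − 9.5) / 1.1333 = 31.0/1.1333 = 27.354 cmH2O·s/L.
C = Vt/(Pplat − PEEP) = 545.0 / (9.5 − 3) = 545.0/6.5 = 83.846 mL/cmH2O.
τ = R × C = 27.354 × 0.08385 L/cmH2O = 2.294 s.
t = −τ·ln(1 − 0.99) = −2.294·ln(0.01) = 10.564 s.

10.56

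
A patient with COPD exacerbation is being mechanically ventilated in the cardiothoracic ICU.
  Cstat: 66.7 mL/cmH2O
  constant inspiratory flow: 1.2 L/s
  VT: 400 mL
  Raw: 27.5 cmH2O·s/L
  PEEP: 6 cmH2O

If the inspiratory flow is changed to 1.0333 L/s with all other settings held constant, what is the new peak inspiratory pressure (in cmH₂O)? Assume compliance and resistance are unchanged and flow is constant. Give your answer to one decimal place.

40.4

PIP = Vt/C + R·V̇ + PEEP (constant-flow equation of motion).
Only the resistive term changes: ΔPIP = R × ΔV̇ = 27.5 × (1.0333 − 1.2) = 27.5 × -0.1667 = -4.584 cmH2O.
Original PIP = 400/66.7 + 27.5×1.2 + 6 = 44.997 cmH2O; new PIP = 44.997 + (-4.584) = 40.413 cmH2O.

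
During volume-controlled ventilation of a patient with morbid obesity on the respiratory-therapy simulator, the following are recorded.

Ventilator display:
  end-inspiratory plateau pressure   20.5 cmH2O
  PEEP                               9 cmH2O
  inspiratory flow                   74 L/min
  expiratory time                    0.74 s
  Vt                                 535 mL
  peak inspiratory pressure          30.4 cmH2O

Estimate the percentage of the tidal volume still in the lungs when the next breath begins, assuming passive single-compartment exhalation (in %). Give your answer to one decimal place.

13.8

Flow: 74 L/min ÷ 60 = 1.2333 L/s.
R = (PIP − Pplat)/V̇ = (30.4 − 20.5) / 1.2333 = 9.9/1.2333 = 8.027 cmH2O·s/L.
C = Vt/(Pplat − PEEP) = 535.0 / (20.5 − 9) = 535.0/11.5 = 46.522 mL/cmH2O.
τ = R × C = 8.027 × 0.04652 L/cmH2O = 0.3734 s.
Fraction remaining at end-expiration = e^(−Te/τ) = e^(−0.74/0.3734) = 0.1378 → 13.78%.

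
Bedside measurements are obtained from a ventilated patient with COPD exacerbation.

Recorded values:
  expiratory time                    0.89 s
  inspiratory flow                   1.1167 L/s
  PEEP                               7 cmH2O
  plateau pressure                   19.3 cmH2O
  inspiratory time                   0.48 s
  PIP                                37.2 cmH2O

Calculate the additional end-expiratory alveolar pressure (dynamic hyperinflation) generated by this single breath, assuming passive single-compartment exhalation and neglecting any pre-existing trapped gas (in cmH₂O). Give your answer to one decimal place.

Vt = flow × Ti = 1.1167 L/s × 0.48 s × 1000 mL/L = 536.02 mL.
R = (PIP − Pplat)/V̇ = (37.2 − 19.3) / 1.1167 = 17.9/1.1167 = 16.029 cmH2O·s/L.
C = Vt/(Pplat − PEEP) = 536.02 / (19.3 − 7) = 536.02/12.3 = 43.579 mL/cmH2O.
τ = R × C = 16.029 × 0.04358 L/cmH2O = 0.6985 s.
Fraction remaining = e^(−Te/τ) = e^(−0.89/0.6985) = 0.2797; trapped volume = 536.02 × 0.2797 = 149.92 mL.
Additional alveolar pressure from trapping ≈ V_trapped / C = 149.92 / 43.579 = 3.44 cmH2O.

3.4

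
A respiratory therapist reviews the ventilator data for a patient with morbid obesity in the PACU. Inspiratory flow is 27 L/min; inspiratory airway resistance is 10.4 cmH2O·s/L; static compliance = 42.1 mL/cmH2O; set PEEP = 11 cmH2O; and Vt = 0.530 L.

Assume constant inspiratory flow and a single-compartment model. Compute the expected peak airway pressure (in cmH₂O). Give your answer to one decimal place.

28.3

Flow: 27 L/min ÷ 60 = 0.45 L/s.
Equation of motion (constant flow): PIP = Vt/C + R·V̇ + PEEP.
PIP = 530/42.1 + 10.4×0.45 + 11 = 12.589 + 4.68 + 11 = 28.269 cmH2O.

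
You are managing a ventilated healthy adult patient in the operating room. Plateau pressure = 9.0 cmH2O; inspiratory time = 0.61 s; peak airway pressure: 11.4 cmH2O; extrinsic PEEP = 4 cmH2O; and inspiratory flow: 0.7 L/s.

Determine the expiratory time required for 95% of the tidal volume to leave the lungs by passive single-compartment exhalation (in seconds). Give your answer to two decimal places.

Vt = flow × Ti = 0.7 L/s × 0.61 s × 1000 mL/L = 427.0 mL.
R = (PIP − Pplat)/V̇ = (11.4 − 9.0) / 0.7 = 2.4/0.7 = 3.429 cmH2O·s/L.
C = Vt/(Pplat − PEEP) = 427.0 / (9.0 − 4) = 427.0/5.0 = 85.4 mL/cmH2O.
τ = R × C = 3.429 × 0.0854 L/cmH2O = 0.2928 s.
t = −τ·ln(1 − 0.95) = −0.2928·ln(0.05) = 0.8772 s.

0.88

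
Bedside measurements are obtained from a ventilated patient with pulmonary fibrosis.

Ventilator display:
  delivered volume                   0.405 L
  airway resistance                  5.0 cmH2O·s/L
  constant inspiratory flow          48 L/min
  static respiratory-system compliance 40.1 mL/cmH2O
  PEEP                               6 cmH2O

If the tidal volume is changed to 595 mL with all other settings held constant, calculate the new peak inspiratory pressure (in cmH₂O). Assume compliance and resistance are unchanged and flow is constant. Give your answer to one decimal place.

Flow: 48 L/min ÷ 60 = 0.8 L/s.
PIP = Vt/C + R·V̇ + PEEP (constant-flow equation of motion).
Only the elastic term changes: ΔPIP = ΔVt / C = (595 − 405) / 40.1 = 4.738 cmH2O.
Original PIP = 405/40.1 + 5.0×0.8 + 6 = 20.1 cmH2O; new PIP = 20.1 + (4.738) = 24.838 cmH2O.

24.8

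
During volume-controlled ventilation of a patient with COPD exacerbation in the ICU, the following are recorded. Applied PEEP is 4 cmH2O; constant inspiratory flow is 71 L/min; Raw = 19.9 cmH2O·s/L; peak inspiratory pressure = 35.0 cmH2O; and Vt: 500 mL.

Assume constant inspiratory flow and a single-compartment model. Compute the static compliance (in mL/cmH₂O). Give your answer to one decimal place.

67.1

Flow: 71 L/min ÷ 60 = 1.1833 L/s.
Equation of motion (constant flow): PIP = Vt/C + R·V̇ + PEEP.
Vt/C = PIP − R·V̇ − PEEP = 35.0 − 19.9×1.1833 − 4 = 35.0 − 23.548 − 4 = 7.452 cmH2O.
C = Vt / 7.452 = 500 / 7.452 = 67.096 mL/cmH2O.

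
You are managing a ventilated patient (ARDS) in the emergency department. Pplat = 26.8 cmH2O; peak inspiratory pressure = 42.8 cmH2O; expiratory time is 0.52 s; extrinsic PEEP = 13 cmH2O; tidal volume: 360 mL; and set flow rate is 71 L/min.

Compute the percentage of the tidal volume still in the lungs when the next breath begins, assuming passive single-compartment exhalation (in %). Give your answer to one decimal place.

Flow: 71 L/min ÷ 60 = 1.1833 L/s.
R = (PIP − Pplat)/V̇ = (42.8 − 26.8) / 1.1833 = 16.0/1.1833 = 13.522 cmH2O·s/L.
C = Vt/(Pplat − PEEP) = 360.0 / (26.8 − 13) = 360.0/13.8 = 26.087 mL/cmH2O.
τ = R × C = 13.522 × 0.02609 L/cmH2O = 0.3528 s.
Fraction remaining at end-expiration = e^(−Te/τ) = e^(−0.52/0.3528) = 0.229 → 22.9%.

22.9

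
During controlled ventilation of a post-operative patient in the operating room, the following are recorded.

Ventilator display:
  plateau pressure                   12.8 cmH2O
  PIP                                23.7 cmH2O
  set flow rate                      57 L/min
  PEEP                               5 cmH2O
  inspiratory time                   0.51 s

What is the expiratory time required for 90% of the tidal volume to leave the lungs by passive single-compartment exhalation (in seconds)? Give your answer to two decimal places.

1.64

Flow: 57 L/min ÷ 60 = 0.95 L/s.
Vt = flow × Ti = 0.95 L/s × 0.51 s × 1000 mL/L = 484.5 mL.
R = (PIP − Pplat)/V̇ = (23.7 − 12.8) / 0.95 = 10.9/0.95 = 11.474 cmH2O·s/L.
C = Vt/(Pplat − PEEP) = 484.5 / (12.8 − 5) = 484.5/7.8 = 62.115 mL/cmH2O.
τ = R × C = 11.474 × 0.06212 L/cmH2O = 0.7128 s.
t = −τ·ln(1 − 0.90) = −0.7128·ln(0.1) = 1.641 s.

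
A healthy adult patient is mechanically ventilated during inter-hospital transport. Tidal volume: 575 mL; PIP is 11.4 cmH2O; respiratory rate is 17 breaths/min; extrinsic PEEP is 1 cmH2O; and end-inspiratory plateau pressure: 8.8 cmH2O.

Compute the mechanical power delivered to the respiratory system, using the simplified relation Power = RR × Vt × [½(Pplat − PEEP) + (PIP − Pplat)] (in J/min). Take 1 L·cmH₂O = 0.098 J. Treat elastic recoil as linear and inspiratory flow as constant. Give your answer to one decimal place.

6.2

Per-breath work = Vt × [½(Pplat−PEEP) + (PIP−Pplat)] = 0.575 × [0.5×7.8 + 2.6] = 0.575 × 6.5 = 3.738 L·cmH2O.
Power = 17 × 3.738 = 63.546 L·cmH2O/min.
× 0.098 J/(L·cmH2O) → 6.228 J/min.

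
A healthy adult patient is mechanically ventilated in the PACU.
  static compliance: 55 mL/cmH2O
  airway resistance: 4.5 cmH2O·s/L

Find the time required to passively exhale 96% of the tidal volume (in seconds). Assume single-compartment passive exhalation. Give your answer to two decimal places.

τ = R × C = 4.5 × 55 mL/cmH2O = 4.5 × 0.055 L/cmH2O = 0.2475 s.
Exhaled fraction f = 1 − e^(−t/τ) → t = −τ·ln(1 − f) = −0.2475·ln(0.04) = 0.7967 s.

0.80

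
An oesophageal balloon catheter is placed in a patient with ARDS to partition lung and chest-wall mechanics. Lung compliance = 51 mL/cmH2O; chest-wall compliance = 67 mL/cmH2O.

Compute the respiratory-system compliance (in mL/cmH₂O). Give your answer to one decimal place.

29.0

Lung and chest wall are elastances in series: 1/Crs = 1/CL + 1/Ccw.
1/Crs = 1/51 + 1/67 = 0.03453.
Crs = 28.96 mL/cmH2O.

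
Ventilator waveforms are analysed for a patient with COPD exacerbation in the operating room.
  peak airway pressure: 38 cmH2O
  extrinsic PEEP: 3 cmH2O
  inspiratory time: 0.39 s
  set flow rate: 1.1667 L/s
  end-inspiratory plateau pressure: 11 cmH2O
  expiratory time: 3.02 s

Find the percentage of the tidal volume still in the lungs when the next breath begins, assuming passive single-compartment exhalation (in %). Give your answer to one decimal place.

Vt = flow × Ti = 1.1667 L/s × 0.39 s × 1000 mL/L = 455.01 mL.
R = (PIP − Pplat)/V̇ = (38 − 11) / 1.1667 = 27.0/1.1667 = 23.142 cmH2O·s/L.
C = Vt/(Pplat − PEEP) = 455.01 / (11 − 3) = 455.01/8.0 = 56.876 mL/cmH2O.
τ = R × C = 23.142 × 0.05688 L/cmH2O = 1.316 s.
Fraction remaining at end-expiration = e^(−Te/τ) = e^(−3.02/1.316) = 0.1008 → 10.08%.

10.1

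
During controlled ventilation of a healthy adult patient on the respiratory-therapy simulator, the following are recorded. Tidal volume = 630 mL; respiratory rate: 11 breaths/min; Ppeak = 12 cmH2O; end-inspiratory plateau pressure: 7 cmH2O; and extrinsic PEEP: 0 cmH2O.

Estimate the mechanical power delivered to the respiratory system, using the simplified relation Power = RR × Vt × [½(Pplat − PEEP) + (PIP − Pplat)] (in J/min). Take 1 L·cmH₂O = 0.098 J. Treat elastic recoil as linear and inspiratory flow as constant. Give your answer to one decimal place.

Per-breath work = Vt × [½(Pplat−PEEP) + (PIP−Pplat)] = 0.630 × [0.5×7.0 + 5.0] = 0.630 × 8.5 = 5.355 L·cmH2O.
Power = 11 × 5.355 = 58.905 L·cmH2O/min.
× 0.098 J/(L·cmH2O) → 5.773 J/min.

5.8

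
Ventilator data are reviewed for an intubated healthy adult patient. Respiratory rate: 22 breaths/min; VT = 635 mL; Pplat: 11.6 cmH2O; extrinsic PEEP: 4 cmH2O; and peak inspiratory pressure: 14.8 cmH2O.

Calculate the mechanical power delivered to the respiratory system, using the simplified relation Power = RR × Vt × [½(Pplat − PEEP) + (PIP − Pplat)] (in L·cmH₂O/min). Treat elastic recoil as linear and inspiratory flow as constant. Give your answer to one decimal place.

Per-breath work = Vt × [½(Pplat−PEEP) + (PIP−Pplat)] = 0.635 × [0.5×7.6 + 3.2] = 0.635 × 7.0 = 4.445 L·cmH2O.
Power = 22 × 4.445 = 97.79 L·cmH2O/min.

97.8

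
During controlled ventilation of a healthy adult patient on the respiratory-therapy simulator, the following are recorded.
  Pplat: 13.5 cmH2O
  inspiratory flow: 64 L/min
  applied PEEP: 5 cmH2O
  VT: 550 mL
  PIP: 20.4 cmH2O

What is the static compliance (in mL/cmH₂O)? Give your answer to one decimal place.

64.7

Cstat = Vt / (Pplat − PEEP) = 550 / (13.5 − 5) = 550 / 8.5 = 64.706 mL/cmH2O.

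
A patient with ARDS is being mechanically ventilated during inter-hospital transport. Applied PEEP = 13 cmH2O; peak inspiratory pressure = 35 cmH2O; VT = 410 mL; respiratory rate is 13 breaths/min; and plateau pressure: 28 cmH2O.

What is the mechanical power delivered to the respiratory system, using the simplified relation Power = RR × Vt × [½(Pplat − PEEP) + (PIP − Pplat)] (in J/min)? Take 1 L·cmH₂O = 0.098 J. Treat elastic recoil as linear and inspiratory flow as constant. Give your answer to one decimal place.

Per-breath work = Vt × [½(Pplat−PEEP) + (PIP−Pplat)] = 0.410 × [0.5×15.0 + 7.0] = 0.410 × 14.5 = 5.945 L·cmH2O.
Power = 13 × 5.945 = 77.285 L·cmH2O/min.
× 0.098 J/(L·cmH2O) → 7.574 J/min.

7.6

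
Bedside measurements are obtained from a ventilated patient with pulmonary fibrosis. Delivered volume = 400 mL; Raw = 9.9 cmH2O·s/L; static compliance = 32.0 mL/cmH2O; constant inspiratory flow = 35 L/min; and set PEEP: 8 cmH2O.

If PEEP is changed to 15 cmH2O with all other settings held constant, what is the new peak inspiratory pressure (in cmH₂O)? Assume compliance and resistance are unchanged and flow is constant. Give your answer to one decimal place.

Flow: 35 L/min ÷ 60 = 0.5833 L/s.
PIP = Vt/C + R·V̇ + PEEP (constant-flow equation of motion).
Only the baseline term changes: ΔPIP = ΔPEEP = 15 − 8 = 7.0 cmH2O.
Original PIP = 400/32.0 + 9.9×0.5833 + 8 = 26.275 cmH2O; new PIP = 26.275 + (7.0) = 33.275 cmH2O.

33.3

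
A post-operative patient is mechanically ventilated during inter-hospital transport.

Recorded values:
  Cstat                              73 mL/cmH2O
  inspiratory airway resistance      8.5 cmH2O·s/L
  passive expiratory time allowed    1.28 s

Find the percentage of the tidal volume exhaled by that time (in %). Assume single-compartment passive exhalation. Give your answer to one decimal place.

τ = R × C = 8.5 × 73 mL/cmH2O = 8.5 × 0.073 L/cmH2O = 0.6205 s.
Passive exhalation: V(t)/V₀ = e^(−t/τ) = e^(−1.28/0.6205) = 0.1271.
Fraction exhaled = 1 − 0.1271 = 0.8729 → 87.29%.

87.3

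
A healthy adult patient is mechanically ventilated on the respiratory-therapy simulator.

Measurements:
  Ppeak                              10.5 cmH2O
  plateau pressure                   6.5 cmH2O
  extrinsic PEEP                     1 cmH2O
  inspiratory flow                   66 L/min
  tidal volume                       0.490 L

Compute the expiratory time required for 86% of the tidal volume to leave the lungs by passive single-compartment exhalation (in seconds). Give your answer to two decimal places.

0.64

Flow: 66 L/min ÷ 60 = 1.1 L/s.
R = (PIP − Pplat)/V̇ = (10.5 − 6.5) / 1.1 = 4.0/1.1 = 3.636 cmH2O·s/L.
C = Vt/(Pplat − PEEP) = 490.0 / (6.5 − 1) = 490.0/5.5 = 89.091 mL/cmH2O.
τ = R × C = 3.636 × 0.08909 L/cmH2O = 0.3239 s.
t = −τ·ln(1 − 0.86) = −0.3239·ln(0.14) = 0.6368 s.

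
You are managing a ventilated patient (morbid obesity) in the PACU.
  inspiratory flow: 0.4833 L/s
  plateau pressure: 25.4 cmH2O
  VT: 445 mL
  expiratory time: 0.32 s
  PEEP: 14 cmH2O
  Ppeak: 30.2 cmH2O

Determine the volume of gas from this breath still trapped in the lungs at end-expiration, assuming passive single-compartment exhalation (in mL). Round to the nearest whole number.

R = (PIP − Pplat)/V̇ = (30.2 − 25.4) / 0.4833 = 4.8/0.4833 = 9.932 cmH2O·s/L.
C = Vt/(Pplat − PEEP) = 445.0 / (25.4 − 14) = 445.0/11.4 = 39.035 mL/cmH2O.
τ = R × C = 9.932 × 0.03904 L/cmH2O = 0.3877 s.
Fraction remaining = e^(−Te/τ) = e^(−0.32/0.3877) = 0.4381.
Trapped volume = 445.0 × 0.4381 = 194.95 mL.

195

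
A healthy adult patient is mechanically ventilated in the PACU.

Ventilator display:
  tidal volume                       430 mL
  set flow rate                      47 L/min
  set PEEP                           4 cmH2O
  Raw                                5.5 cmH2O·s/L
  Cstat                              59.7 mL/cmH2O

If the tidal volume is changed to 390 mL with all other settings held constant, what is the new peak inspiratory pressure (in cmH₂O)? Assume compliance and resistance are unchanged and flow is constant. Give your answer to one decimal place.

14.8

Flow: 47 L/min ÷ 60 = 0.7833 L/s.
PIP = Vt/C + R·V̇ + PEEP (constant-flow equation of motion).
Only the elastic term changes: ΔPIP = ΔVt / C = (390 − 430) / 59.7 = -0.67 cmH2O.
Original PIP = 430/59.7 + 5.5×0.7833 + 4 = 15.511 cmH2O; new PIP = 15.511 + (-0.67) = 14.841 cmH2O.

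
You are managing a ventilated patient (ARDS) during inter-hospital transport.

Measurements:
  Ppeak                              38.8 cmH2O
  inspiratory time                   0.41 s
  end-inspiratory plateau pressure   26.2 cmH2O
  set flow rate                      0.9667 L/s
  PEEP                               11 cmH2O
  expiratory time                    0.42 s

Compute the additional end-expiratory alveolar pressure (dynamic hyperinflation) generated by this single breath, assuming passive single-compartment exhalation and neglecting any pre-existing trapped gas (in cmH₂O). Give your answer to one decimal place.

4.4

Vt = flow × Ti = 0.9667 L/s × 0.41 s × 1000 mL/L = 396.35 mL.
R = (PIP − Pplat)/V̇ = (38.8 − 26.2) / 0.9667 = 12.6/0.9667 = 13.034 cmH2O·s/L.
C = Vt/(Pplat − PEEP) = 396.35 / (26.2 − 11) = 396.35/15.2 = 26.076 mL/cmH2O.
τ = R × C = 13.034 × 0.02608 L/cmH2O = 0.3399 s.
Fraction remaining = e^(−Te/τ) = e^(−0.42/0.3399) = 0.2906; trapped volume = 396.35 × 0.2906 = 115.18 mL.
Additional alveolar pressure from trapping ≈ V_trapped / C = 115.18 / 26.076 = 4.417 cmH2O.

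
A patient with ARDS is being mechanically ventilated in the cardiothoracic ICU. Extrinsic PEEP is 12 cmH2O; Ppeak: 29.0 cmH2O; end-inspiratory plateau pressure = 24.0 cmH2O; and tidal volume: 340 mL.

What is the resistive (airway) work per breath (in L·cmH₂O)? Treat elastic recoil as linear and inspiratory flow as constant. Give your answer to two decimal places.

1.70

With constant inspiratory flow the resistive pressure is constant at PIP − Pplat = 29.0 − 24.0 = 5.0 cmH2O, so resistive work = 5.0 × 0.340 = 1.7 L·cmH2O.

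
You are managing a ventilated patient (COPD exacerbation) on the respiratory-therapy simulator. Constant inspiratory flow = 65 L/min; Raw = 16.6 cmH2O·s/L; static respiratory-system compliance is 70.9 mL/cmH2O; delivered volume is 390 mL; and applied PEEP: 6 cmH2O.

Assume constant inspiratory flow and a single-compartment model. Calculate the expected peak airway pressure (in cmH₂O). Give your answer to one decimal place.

29.5

Flow: 65 L/min ÷ 60 = 1.0833 L/s.
Equation of motion (constant flow): PIP = Vt/C + R·V̇ + PEEP.
PIP = 390/70.9 + 16.6×1.0833 + 6 = 5.501 + 17.983 + 6 = 29.484 cmH2O.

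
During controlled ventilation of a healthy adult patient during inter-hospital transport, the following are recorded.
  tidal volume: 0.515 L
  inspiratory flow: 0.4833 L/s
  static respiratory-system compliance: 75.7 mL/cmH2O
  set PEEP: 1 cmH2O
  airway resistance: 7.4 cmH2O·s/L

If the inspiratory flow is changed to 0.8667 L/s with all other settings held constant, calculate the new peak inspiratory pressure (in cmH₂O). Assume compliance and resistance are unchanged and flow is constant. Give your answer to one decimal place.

14.2

PIP = Vt/C + R·V̇ + PEEP (constant-flow equation of motion).
Only the resistive term changes: ΔPIP = R × ΔV̇ = 7.4 × (0.8667 − 0.4833) = 7.4 × 0.3834 = 2.837 cmH2O.
Original PIP = 515/75.7 + 7.4×0.4833 + 1 = 11.38 cmH2O; new PIP = 11.38 + (2.837) = 14.217 cmH2O.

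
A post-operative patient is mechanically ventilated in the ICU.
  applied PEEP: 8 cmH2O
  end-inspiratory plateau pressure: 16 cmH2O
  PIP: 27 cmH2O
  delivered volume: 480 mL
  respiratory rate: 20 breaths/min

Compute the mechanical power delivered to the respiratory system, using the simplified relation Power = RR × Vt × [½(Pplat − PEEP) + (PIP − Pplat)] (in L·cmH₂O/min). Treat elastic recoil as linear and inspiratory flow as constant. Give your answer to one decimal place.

Per-breath work = Vt × [½(Pplat−PEEP) + (PIP−Pplat)] = 0.480 × [0.5×8.0 + 11.0] = 0.480 × 15.0 = 7.2 L·cmH2O.
Power = 20 × 7.2 = 144.0 L·cmH2O/min.

144.0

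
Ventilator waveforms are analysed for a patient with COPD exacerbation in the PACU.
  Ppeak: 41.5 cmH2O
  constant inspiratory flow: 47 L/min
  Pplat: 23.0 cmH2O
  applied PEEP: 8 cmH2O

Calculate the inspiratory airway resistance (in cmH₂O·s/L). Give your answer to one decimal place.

23.6

Flow: 47 L/min ÷ 60 = 0.7833 L/s.
Raw = (PIP − Pplat) / flow = (41.5 − 23.0) / 0.7833 = 18.5 / 0.7833 = 23.618 cmH2O·s/L.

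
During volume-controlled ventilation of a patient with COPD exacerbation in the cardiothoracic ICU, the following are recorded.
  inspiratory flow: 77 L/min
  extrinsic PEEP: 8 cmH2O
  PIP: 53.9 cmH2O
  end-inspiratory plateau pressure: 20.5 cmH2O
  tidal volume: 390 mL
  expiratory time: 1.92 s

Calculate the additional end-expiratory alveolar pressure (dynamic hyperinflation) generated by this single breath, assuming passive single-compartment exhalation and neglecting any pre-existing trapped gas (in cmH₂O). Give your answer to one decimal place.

Flow: 77 L/min ÷ 60 = 1.2833 L/s.
R = (PIP − Pplat)/V̇ = (53.9 − 20.5) / 1.2833 = 33.4/1.2833 = 26.027 cmH2O·s/L.
C = Vt/(Pplat − PEEP) = 390.0 / (20.5 − 8) = 390.0/12.5 = 31.2 mL/cmH2O.
τ = R × C = 26.027 × 0.0312 L/cmH2O = 0.812 s.
Fraction remaining = e^(−Te/τ) = e^(−1.92/0.812) = 0.09399; trapped volume = 390.0 × 0.09399 = 36.656 mL.
Additional alveolar pressure from trapping ≈ V_trapped / C = 36.656 / 31.2 = 1.175 cmH2O.

1.2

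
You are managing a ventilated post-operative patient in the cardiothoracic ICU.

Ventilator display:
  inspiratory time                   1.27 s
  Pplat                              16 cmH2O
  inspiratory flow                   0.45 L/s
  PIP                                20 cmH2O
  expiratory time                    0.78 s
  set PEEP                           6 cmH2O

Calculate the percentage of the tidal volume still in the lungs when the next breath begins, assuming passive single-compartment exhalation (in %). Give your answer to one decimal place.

21.5

Vt = flow × Ti = 0.45 L/s × 1.27 s × 1000 mL/L = 571.5 mL.
R = (PIP − Pplat)/V̇ = (20 − 16) / 0.45 = 4.0/0.45 = 8.889 cmH2O·s/L.
C = Vt/(Pplat − PEEP) = 571.5 / (16 − 6) = 571.5/10.0 = 57.15 mL/cmH2O.
τ = R × C = 8.889 × 0.05715 L/cmH2O = 0.508 s.
Fraction remaining at end-expiration = e^(−Te/τ) = e^(−0.78/0.508) = 0.2154 → 21.54%.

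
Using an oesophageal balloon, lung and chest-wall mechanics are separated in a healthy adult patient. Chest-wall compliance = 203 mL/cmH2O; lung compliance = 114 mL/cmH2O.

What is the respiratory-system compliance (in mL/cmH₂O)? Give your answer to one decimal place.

73.0

Lung and chest wall are elastances in series: 1/Crs = 1/CL + 1/Ccw.
1/Crs = 1/114 + 1/203 = 0.0137.
Crs = 72.993 mL/cmH2O.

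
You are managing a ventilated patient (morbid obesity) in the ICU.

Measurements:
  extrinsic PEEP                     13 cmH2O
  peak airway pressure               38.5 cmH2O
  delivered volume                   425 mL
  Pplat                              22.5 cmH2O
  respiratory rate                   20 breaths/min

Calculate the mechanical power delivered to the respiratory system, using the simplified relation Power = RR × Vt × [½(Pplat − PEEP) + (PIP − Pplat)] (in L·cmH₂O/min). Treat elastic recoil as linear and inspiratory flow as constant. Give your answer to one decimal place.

176.4

Per-breath work = Vt × [½(Pplat−PEEP) + (PIP−Pplat)] = 0.425 × [0.5×9.5 + 16.0] = 0.425 × 20.75 = 8.819 L·cmH2O.
Power = 20 × 8.819 = 176.38 L·cmH2O/min.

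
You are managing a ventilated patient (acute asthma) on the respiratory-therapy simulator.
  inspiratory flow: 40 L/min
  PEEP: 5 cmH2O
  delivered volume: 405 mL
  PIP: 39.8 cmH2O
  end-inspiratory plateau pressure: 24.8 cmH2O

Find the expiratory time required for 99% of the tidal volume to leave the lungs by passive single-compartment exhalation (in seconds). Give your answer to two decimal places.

Flow: 40 L/min ÷ 60 = 0.6667 L/s.
R = (PIP − Pplat)/V̇ = (39.8 − 24.8) / 0.6667 = 15.0/0.6667 = 22.499 cmH2O·s/L.
C = Vt/(Pplat − PEEP) = 405.0 / (24.8 − 5) = 405.0/19.8 = 20.455 mL/cmH2O.
τ = R × C = 22.499 × 0.02046 L/cmH2O = 0.4603 s.
t = −τ·ln(1 − 0.99) = −0.4603·ln(0.01) = 2.12 s.

2.12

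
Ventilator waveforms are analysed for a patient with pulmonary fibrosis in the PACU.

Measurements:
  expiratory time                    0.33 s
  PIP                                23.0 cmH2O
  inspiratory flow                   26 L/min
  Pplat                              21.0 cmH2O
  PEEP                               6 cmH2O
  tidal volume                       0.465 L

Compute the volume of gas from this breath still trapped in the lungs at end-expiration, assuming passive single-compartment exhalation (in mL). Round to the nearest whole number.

Flow: 26 L/min ÷ 60 = 0.4333 L/s.
R = (PIP − Pplat)/V̇ = (23.0 − 21.0) / 0.4333 = 2.0/0.4333 = 4.616 cmH2O·s/L.
C = Vt/(Pplat − PEEP) = 465.0 / (21.0 − 6) = 465.0/15.0 = 31.0 mL/cmH2O.
τ = R × C = 4.616 × 0.031 L/cmH2O = 0.1431 s.
Fraction remaining = e^(−Te/τ) = e^(−0.33/0.1431) = 0.09965.
Trapped volume = 465.0 × 0.09965 = 46.337 mL.

46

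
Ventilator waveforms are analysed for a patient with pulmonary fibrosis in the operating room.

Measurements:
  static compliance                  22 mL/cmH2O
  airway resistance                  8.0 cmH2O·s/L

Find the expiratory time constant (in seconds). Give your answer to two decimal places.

τ = R × C = 8.0 × 22 mL/cmH2O = 8.0 × 0.022 L/cmH2O = 0.176 s.

0.18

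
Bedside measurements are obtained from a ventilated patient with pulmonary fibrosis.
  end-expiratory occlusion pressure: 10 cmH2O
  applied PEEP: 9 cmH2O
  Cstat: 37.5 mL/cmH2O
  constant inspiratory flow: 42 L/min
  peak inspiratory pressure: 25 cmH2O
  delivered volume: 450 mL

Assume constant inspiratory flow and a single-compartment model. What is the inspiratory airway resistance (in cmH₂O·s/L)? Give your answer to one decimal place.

4.3

Flow: 42 L/min ÷ 60 = 0.7 L/s.
Total PEEP = 10 cmH2O (set 9 + intrinsic 1); this is the baseline alveolar pressure.
Equation of motion (constant flow): PIP = Vt/C + R·V̇ + PEEP.
R·V̇ = PIP − Vt/C − PEEP = 25 − 450/37.5 − 10 = 25 − 12.0 − 10 = 3.0 cmH2O.
R = 3.0 / 0.7 = 4.286 cmH2O·s/L.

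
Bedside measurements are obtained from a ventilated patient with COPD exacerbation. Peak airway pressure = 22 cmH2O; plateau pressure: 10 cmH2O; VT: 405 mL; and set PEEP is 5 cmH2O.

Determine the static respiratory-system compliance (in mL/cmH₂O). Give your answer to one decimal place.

81.0

Cstat = Vt / (Pplat − PEEP) = 405 / (10 − 5) = 405 / 5.0 = 81.0 mL/cmH2O.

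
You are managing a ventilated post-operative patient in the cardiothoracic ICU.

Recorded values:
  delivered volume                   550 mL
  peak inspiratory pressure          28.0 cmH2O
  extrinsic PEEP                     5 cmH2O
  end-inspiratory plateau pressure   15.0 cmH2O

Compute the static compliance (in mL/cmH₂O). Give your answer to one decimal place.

55.0

Cstat = Vt / (Pplat − PEEP) = 550 / (15.0 − 5) = 550 / 10.0 = 55.0 mL/cmH2O.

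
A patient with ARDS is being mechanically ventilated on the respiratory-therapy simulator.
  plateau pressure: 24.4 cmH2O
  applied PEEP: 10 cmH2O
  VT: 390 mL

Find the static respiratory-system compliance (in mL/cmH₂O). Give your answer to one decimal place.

Cstat = Vt / (Pplat − PEEP) = 390 / (24.4 − 10) = 390 / 14.4 = 27.083 mL/cmH2O.

27.1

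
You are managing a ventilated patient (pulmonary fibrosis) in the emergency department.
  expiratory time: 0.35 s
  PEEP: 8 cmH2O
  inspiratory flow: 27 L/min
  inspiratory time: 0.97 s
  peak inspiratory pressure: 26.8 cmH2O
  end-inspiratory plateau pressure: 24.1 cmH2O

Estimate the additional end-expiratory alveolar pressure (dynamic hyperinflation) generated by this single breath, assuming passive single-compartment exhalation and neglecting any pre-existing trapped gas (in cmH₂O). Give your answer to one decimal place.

1.9

Flow: 27 L/min ÷ 60 = 0.45 L/s.
Vt = flow × Ti = 0.45 L/s × 0.97 s × 1000 mL/L = 436.5 mL.
R = (PIP − Pplat)/V̇ = (26.8 − 24.1) / 0.45 = 2.7/0.45 = 6.0 cmH2O·s/L.
C = Vt/(Pplat − PEEP) = 436.5 / (24.1 − 8) = 436.5/16.1 = 27.112 mL/cmH2O.
τ = R × C = 6.0 × 0.02711 L/cmH2O = 0.1627 s.
Fraction remaining = e^(−Te/τ) = e^(−0.35/0.1627) = 0.1163; trapped volume = 436.5 × 0.1163 = 50.765 mL.
Additional alveolar pressure from trapping ≈ V_trapped / C = 50.765 / 27.112 = 1.872 cmH2O.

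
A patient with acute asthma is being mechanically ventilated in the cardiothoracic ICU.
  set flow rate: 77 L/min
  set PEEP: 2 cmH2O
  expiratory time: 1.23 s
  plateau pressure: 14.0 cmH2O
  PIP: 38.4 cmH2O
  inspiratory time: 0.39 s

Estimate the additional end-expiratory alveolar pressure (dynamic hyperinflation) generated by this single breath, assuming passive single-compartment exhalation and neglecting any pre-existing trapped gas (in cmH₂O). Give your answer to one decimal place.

Flow: 77 L/min ÷ 60 = 1.2833 L/s.
Vt = flow × Ti = 1.2833 L/s × 0.39 s × 1000 mL/L = 500.49 mL.
R = (PIP − Pplat)/V̇ = (38.4 − 14.0) / 1.2833 = 24.4/1.2833 = 19.013 cmH2O·s/L.
C = Vt/(Pplat − PEEP) = 500.49 / (14.0 − 2) = 500.49/12.0 = 41.708 mL/cmH2O.
τ = R × C = 19.013 × 0.04171 L/cmH2O = 0.793 s.
Fraction remaining = e^(−Te/τ) = e^(−1.23/0.793) = 0.212; trapped volume = 500.49 × 0.212 = 106.1 mL.
Additional alveolar pressure from trapping ≈ V_trapped / C = 106.1 / 41.708 = 2.544 cmH2O.

2.5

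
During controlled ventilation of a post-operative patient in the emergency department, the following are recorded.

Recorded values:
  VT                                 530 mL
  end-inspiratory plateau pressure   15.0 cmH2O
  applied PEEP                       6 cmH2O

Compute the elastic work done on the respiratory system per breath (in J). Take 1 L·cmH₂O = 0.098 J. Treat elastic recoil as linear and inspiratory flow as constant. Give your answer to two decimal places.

Elastic work ≈ ½ × (Pplat − PEEP) × Vt = 0.5 × (15.0 − 6) × 0.530 L = 0.5 × 9.0 × 0.530 = 2.385 L·cmH2O.
× 0.098 J/(L·cmH2O) → 0.2337 J.

0.23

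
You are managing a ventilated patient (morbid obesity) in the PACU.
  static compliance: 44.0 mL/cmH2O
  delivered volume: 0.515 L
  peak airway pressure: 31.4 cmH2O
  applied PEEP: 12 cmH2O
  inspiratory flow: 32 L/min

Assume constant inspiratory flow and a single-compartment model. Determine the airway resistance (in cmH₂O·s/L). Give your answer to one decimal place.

Flow: 32 L/min ÷ 60 = 0.5333 L/s.
Equation of motion (constant flow): PIP = Vt/C + R·V̇ + PEEP.
R·V̇ = PIP − Vt/C − PEEP = 31.4 − 515/44.0 − 12 = 31.4 − 11.705 − 12 = 7.695 cmH2O.
R = 7.695 / 0.5333 = 14.429 cmH2O·s/L.

14.4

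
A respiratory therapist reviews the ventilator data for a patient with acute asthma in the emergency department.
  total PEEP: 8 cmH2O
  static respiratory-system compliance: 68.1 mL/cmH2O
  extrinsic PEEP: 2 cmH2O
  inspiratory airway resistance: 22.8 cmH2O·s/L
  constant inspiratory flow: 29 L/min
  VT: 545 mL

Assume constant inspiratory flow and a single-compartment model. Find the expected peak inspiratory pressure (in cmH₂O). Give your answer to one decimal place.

27.0

Flow: 29 L/min ÷ 60 = 0.4833 L/s.
Total PEEP = 8 cmH2O (set 2 + intrinsic 6); this is the baseline alveolar pressure.
Equation of motion (constant flow): PIP = Vt/C + R·V̇ + PEEP.
PIP = 545/68.1 + 22.8×0.4833 + 8 = 8.003 + 11.019 + 8 = 27.022 cmH2O.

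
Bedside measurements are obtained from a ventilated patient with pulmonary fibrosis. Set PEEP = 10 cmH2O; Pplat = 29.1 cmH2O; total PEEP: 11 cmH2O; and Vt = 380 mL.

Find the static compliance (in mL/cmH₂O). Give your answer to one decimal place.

21.0

End-expiratory occlusion gives total PEEP = 11 cmH2O (intrinsic PEEP = 11 − 10 = 1). Use total PEEP for the elastic gradient.
Cstat = Vt / (Pplat − PEEPtotal) = 380 / (29.1 − 11) = 380 / 18.1 = 20.994 mL/cmH2O.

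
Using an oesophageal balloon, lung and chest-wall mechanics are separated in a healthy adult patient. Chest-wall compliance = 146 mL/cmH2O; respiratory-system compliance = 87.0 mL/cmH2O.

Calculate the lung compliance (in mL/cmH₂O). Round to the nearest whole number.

215

1/CL = 1/Crs − 1/Ccw.
1/CL = 1/87.0 − 1/146 = 0.004645.
CL = 215.29 mL/cmH2O.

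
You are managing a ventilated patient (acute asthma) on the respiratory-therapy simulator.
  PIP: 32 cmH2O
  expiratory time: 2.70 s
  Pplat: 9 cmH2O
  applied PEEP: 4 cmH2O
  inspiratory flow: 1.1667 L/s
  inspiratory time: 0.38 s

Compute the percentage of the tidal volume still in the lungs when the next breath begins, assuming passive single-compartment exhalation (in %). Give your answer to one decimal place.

Vt = flow × Ti = 1.1667 L/s × 0.38 s × 1000 mL/L = 443.35 mL.
R = (PIP − Pplat)/V̇ = (32 − 9) / 1.1667 = 23.0/1.1667 = 19.714 cmH2O·s/L.
C = Vt/(Pplat − PEEP) = 443.35 / (9 − 4) = 443.35/5.0 = 88.67 mL/cmH2O.
τ = R × C = 19.714 × 0.08867 L/cmH2O = 1.748 s.
Fraction remaining at end-expiration = e^(−Te/τ) = e^(−2.70/1.748) = 0.2134 → 21.34%.

21.3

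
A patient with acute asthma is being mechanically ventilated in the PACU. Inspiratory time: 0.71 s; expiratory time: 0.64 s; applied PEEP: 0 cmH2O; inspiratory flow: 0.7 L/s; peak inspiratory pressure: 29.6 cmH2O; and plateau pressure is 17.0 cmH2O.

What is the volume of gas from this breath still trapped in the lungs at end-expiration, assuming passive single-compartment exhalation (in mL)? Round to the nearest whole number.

147

Vt = flow × Ti = 0.7 L/s × 0.71 s × 1000 mL/L = 497.0 mL.
R = (PIP − Pplat)/V̇ = (29.6 − 17.0) / 0.7 = 12.6/0.7 = 18.0 cmH2O·s/L.
C = Vt/(Pplat − PEEP) = 497.0 / (17.0 − 0) = 497.0/17.0 = 29.235 mL/cmH2O.
τ = R × C = 18.0 × 0.02924 L/cmH2O = 0.5263 s.
Fraction remaining = e^(−Te/τ) = e^(−0.64/0.5263) = 0.2964.
Trapped volume = 497.0 × 0.2964 = 147.31 mL.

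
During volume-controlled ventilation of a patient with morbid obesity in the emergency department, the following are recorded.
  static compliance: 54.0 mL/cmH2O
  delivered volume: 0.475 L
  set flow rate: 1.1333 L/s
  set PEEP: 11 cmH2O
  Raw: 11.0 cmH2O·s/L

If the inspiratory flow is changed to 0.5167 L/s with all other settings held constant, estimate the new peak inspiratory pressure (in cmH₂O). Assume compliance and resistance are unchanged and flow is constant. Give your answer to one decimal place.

25.5

PIP = Vt/C + R·V̇ + PEEP (constant-flow equation of motion).
Only the resistive term changes: ΔPIP = R × ΔV̇ = 11.0 × (0.5167 − 1.1333) = 11.0 × -0.6166 = -6.783 cmH2O.
Original PIP = 475/54.0 + 11.0×1.1333 + 11 = 32.263 cmH2O; new PIP = 32.263 + (-6.783) = 25.48 cmH2O.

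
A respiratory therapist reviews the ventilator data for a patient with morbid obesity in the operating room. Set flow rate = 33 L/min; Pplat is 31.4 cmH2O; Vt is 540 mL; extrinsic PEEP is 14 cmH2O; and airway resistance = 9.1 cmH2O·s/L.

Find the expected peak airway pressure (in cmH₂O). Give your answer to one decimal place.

36.4

Flow: 33 L/min ÷ 60 = 0.55 L/s.
PIP = Pplat + Raw × flow = 31.4 + 9.1 × 0.55 = 31.4 + 5.005 = 36.405 cmH2O.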